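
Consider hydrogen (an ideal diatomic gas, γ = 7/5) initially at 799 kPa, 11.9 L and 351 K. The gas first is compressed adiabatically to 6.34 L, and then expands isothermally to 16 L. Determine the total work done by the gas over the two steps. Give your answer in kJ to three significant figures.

W_total ≈ 4.51 kJ

Step 1 (adiabatic): W = (P₁V₁ − P₂V₂)/(γ−1) = (9508 − 12231)/0.4 = -6808 J.
After step 1: P = 1929 kPa, V = 6.34 L, T = 451.5 K.
Step 2 (isothermal): W = P₁V₁ ln(V₂/V₁) = (12231) ln(16/6.34) = 11323 J.
W_total = -6808 + 11323 = 4514 J.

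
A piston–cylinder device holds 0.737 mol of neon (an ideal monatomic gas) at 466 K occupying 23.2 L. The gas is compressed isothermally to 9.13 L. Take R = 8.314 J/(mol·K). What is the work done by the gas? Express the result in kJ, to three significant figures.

Isothermal: W = nRT ln(V₂/V₁).
W = (0.737)(8.314)(466) × ln(9.13/23.2)
  = 2855 × -0.9326
W_by_gas = -2663 J.

W ≈ -2.66 kJ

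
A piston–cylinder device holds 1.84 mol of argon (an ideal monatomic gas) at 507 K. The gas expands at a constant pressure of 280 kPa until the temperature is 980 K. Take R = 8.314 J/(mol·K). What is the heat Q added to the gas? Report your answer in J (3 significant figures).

Q ≈ 18100 J

Isobaric: W = nRΔT = (1.84)(8.314)(473) = 7236 J.
ΔU = nCᵥΔT with Cᵥ = 3R/2: ΔU = (1.84)(12.47)(473) = 10854 J.
Q = ΔU + W = 10854 + 7236 = 18090 J.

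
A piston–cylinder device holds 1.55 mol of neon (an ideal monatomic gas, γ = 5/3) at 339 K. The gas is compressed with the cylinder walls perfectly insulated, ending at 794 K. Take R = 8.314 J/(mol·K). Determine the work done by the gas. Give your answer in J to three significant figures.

W ≈ -8800 J

Adiabatic ⇒ Q = 0, so W_by = −ΔU = nCᵥ(T₁ − T₂).
Cᵥ = 3R/2 = 12.47 J/(mol·K).
W = (1.55)(12.47)(339 − 794) = -8795 J.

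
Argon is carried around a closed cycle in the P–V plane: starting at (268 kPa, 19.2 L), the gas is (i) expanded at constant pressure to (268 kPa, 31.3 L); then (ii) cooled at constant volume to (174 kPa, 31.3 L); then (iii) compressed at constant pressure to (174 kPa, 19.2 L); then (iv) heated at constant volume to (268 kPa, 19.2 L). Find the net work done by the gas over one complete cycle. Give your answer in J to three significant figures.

W_net ≈ 1140 J

Constant-volume legs do no work.
W(i) = (268)(31.3 − 19.2) = 3243 J; W(iii) = (174)(19.2 − 31.3) = -2105 J.
W_net = 3243 − 2105 = 1137 J (the clockwise enclosed area).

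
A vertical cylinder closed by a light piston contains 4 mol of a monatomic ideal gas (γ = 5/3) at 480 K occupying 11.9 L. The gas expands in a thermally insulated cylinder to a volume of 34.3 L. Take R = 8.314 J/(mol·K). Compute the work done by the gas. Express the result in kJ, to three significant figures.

Adiabatic: TV^(γ−1) = const with γ = 5/3.
T₂ = T₁ (V₁/V₂)^(γ−1) = 480 × (11.9/34.3)^0.667 = 480 × 0.4937 = 237 K.
W_by = nCᵥ(T₁ − T₂) = (4)(12.47)(480 − 237) = 12122 J.

W ≈ 12.1 kJ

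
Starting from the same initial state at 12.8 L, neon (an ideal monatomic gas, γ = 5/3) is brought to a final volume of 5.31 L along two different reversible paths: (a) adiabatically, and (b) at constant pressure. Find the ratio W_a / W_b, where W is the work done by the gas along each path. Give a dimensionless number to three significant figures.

W_a / W_b ≈ 2.05

Path (a) adiabatic: W = P₁V₁(1 − (V₁/V₂)^(γ−1))/(γ−1) → W_a/(P₁V₁) = -1.197.
Path (b) isobaric: W = P₁(V₂ − V₁) → W_b/(P₁V₁) = -0.5852.
W_a / W_b = -1.197 / -0.5852 = 2.045.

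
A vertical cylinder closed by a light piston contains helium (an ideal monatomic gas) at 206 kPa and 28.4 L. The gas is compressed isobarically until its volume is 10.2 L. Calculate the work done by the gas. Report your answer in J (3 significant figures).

W ≈ -3750 J

Isobaric: W = P ΔV.
W = (206 kPa)(10.2 − 28.4 L) = (206)(-18.2) = -3749 J.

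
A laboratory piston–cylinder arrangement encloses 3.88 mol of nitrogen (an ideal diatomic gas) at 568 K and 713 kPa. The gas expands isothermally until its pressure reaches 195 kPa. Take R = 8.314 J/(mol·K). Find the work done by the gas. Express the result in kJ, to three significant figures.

Isothermal process: W = nRT ln(V₂/V₁) = nRT ln(P₁/P₂).
W = (3.88)(8.314)(568) × ln(713/195)
  = 18323 × ln(3.656) = 18323 × 1.296
W_by_gas = 23755 J.

W ≈ 23.8 kJ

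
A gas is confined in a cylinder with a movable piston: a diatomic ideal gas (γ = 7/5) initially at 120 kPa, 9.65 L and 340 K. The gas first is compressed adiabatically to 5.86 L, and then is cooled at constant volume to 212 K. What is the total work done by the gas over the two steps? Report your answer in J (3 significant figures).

Step 1 (adiabatic): W = (P₁V₁ − P₂V₂)/(γ−1) = (1158 − 1414)/0.4 = -639.3 J.
Step 2 (isochoric): W = 0 (constant volume).
W_total = -639.3 + 0 = -639.3 J.

W_total ≈ -639 J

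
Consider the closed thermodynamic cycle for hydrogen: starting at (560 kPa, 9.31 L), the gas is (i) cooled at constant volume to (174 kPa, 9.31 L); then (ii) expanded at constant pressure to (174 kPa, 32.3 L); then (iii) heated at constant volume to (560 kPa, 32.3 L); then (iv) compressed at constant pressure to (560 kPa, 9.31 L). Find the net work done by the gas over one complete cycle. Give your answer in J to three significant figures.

W_net ≈ -8870 J

Constant-volume legs do no work.
W(ii) = (174)(32.3 − 9.31) = 4000 J; W(iv) = (560)(9.31 − 32.3) = -12874 J.
W_net = 4000 − 12874 = -8874 J (the counter-clockwise enclosed area).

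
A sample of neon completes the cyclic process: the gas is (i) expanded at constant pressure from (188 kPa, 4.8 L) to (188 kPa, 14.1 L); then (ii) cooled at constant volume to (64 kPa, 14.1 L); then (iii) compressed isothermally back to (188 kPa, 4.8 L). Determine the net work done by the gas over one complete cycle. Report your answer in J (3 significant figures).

W_net ≈ 776 J

Leg (i): W = PΔV = (188)(14.1 − 4.8) = 1748 J.
Leg (ii): W = 0.
Leg (iii): W = PᵢVᵢ ln(V_f/Vᵢ) = (902.4) ln(4.8/14.1) = -972.4 J.
W_net = 1748 − 972.4 = 776 J.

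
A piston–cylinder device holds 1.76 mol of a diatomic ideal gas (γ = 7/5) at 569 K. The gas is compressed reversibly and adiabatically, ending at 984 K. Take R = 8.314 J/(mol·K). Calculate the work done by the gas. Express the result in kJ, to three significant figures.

Adiabatic ⇒ Q = 0, so W_by = −ΔU = nCᵥ(T₁ − T₂).
Cᵥ = 5R/2 = 20.79 J/(mol·K).
W = (1.76)(20.79)(569 − 984) = -15181 J.

W ≈ -15.2 kJ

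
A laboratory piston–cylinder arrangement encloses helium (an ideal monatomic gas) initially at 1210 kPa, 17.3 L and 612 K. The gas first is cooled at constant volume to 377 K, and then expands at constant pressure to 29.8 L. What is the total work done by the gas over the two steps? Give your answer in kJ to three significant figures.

W_total ≈ 9.32 kJ

Step 1 (isochoric): W = 0 (constant volume).
After step 1: P = 745.4 kPa (V unchanged).
Step 2 (isobaric): W = PΔV = (745.4 kPa)(29.8 − 17.3 L) = 9317 J.
W_total = 0 + 9317 = 9317 J.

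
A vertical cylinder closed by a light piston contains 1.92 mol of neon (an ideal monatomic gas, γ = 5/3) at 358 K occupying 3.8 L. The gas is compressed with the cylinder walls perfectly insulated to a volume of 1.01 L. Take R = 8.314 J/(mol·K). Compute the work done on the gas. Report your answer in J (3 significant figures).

Adiabatic: TV^(γ−1) = const with γ = 5/3.
T₂ = T₁ (V₁/V₂)^(γ−1) = 358 × (3.8/1.01)^0.667 = 358 × 2.419 = 866 K.
W_by = nCᵥ(T₁ − T₂) = (1.92)(12.47)(358 − 866) = -12164 J.
Work on gas = −W_by = 12164 J.

W ≈ 12200 J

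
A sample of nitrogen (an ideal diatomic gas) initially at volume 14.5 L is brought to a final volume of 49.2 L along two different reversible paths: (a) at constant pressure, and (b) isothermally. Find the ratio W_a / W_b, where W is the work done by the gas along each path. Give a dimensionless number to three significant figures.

Path (a) isobaric: W = P₁(V₂ − V₁) → W_a/(P₁V₁) = 2.393.
Path (b) isothermal: W = P₁V₁ ln(V₂/V₁) → W_b/(P₁V₁) = 1.222.
W_a / W_b = 2.393 / 1.222 = 1.959.

W_a / W_b ≈ 1.96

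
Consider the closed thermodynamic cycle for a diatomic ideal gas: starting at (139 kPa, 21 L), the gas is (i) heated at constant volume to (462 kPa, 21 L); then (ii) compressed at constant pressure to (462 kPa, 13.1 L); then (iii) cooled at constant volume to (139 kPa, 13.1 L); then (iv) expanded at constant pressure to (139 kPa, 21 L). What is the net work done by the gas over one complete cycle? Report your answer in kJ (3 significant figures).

W_net ≈ -2.55 kJ

Constant-volume legs do no work.
W(ii) = (462)(13.1 − 21) = -3650 J; W(iv) = (139)(21 − 13.1) = 1098 J.
W_net = -3650 + 1098 = -2552 J (the counter-clockwise enclosed area).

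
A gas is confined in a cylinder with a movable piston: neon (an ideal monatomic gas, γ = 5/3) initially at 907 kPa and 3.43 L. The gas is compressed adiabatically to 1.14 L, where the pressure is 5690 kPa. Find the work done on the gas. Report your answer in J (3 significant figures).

Adiabatic: W = (P₁V₁ − P₂V₂)/(γ − 1) with γ = 5/3.
P₁V₁ = 3111 J, P₂V₂ = 6487 J.
W = (3111 − 6487) / 0.6667 = -5063 J.
Work on gas = −W_by = 5063 J.

W ≈ 5060 J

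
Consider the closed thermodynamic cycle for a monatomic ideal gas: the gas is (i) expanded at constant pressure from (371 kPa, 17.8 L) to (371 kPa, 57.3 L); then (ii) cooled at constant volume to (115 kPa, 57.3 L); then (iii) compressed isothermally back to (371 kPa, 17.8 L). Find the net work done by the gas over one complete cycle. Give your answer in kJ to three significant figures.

Leg (i): W = PΔV = (371)(57.3 − 17.8) = 14654 J.
Leg (ii): W = 0.
Leg (iii): W = PᵢVᵢ ln(V_f/Vᵢ) = (6590) ln(17.8/57.3) = -7704 J.
W_net = 14654 − 7704 = 6951 J.

W_net ≈ 6.95 kJ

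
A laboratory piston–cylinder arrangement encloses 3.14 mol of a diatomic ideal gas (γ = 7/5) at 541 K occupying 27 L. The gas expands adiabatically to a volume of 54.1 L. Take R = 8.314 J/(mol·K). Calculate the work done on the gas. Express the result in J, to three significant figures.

Adiabatic: TV^(γ−1) = const with γ = 7/5.
T₂ = T₁ (V₁/V₂)^(γ−1) = 541 × (27/54.1)^0.4 = 541 × 0.7573 = 409.7 K.
W_by = nCᵥ(T₁ − T₂) = (3.14)(20.79)(541 − 409.7) = 8569 J.
Work on gas = −W_by = -8569 J.

W ≈ -8570 J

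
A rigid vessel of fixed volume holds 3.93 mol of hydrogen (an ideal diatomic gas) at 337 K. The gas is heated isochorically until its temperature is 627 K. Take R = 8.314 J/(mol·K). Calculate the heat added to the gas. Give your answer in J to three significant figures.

Constant volume ⇒ W = 0, so Q = ΔU = nCᵥΔT with Cᵥ = 5R/2 = 20.79 J/(mol·K).
ΔU = (3.93)(20.79)(627 − 337) = 23689 J.

Q ≈ 23700 J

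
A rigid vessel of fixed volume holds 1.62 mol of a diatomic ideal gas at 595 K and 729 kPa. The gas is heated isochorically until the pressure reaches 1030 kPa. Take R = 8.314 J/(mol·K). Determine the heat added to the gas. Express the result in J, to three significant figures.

Constant volume ⇒ W = 0, so Q = ΔU = nCᵥΔT with Cᵥ = 5R/2 = 20.79 J/(mol·K).
At constant V, T₂/T₁ = P₂/P₁ ⇒ ΔT = T₁(P₂/P₁ − 1) = 595·(1030/729 − 1) = 245.7 K.
ΔU = (1.62)(20.79)(245.7) = 8272 J.

Q ≈ 8270 J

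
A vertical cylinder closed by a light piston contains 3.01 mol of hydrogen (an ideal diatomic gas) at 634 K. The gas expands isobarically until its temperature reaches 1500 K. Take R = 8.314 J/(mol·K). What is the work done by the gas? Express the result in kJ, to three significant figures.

W ≈ 21.7 kJ

Isobaric: W = P ΔV = nR ΔT.
W = (3.01)(8.314)(1500 − 634) = 21672 J.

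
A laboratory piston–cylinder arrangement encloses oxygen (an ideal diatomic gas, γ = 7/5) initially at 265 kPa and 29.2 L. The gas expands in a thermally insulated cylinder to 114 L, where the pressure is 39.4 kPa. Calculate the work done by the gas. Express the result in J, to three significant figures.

W ≈ 8120 J

Adiabatic: W = (P₁V₁ − P₂V₂)/(γ − 1) with γ = 7/5.
P₁V₁ = 7738 J, P₂V₂ = 4492 J.
W = (7738 − 4492) / 0.4 = 8116 J.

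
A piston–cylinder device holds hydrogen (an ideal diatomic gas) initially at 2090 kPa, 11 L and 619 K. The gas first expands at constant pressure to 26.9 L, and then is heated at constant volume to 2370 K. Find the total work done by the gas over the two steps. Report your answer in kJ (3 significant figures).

Step 1 (isobaric): W = PΔV = (2090 kPa)(26.9 − 11 L) = 33231 J.
Step 2 (isochoric): W = 0 (constant volume).
W_total = 33231 + 0 = 33231 J.

W_total ≈ 33.2 kJ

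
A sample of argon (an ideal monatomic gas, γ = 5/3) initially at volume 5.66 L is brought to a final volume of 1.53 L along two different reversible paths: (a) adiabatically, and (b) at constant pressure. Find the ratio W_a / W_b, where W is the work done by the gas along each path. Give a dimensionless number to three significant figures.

Path (a) adiabatic: W = P₁V₁(1 − (V₁/V₂)^(γ−1))/(γ−1) → W_a/(P₁V₁) = -2.088.
Path (b) isobaric: W = P₁(V₂ − V₁) → W_b/(P₁V₁) = -0.7297.
W_a / W_b = -2.088 / -0.7297 = 2.861.

W_a / W_b ≈ 2.86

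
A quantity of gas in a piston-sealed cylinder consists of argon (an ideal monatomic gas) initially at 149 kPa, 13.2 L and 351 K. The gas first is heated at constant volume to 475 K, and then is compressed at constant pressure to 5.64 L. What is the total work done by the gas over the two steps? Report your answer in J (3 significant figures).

W_total ≈ -1520 J

Step 1 (isochoric): W = 0 (constant volume).
After step 1: P = 201.6 kPa (V unchanged).
Step 2 (isobaric): W = PΔV = (201.6 kPa)(5.64 − 13.2 L) = -1524 J.
W_total = 0 − 1524 = -1524 J.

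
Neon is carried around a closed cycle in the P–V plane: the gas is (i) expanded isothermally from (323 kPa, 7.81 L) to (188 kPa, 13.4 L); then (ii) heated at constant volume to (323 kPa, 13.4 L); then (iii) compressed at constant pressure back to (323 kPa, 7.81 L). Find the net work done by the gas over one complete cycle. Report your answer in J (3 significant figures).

W_net ≈ -444 J

Leg (i): W = PᵢVᵢ ln(V_f/Vᵢ) = (2523) ln(13.4/7.81) = 1362 J.
Leg (ii): W = 0.
Leg (iii): W = PΔV = (323)(7.81 − 13.4) = -1806 J.
W_net = 1362 − 1806 = -443.7 J.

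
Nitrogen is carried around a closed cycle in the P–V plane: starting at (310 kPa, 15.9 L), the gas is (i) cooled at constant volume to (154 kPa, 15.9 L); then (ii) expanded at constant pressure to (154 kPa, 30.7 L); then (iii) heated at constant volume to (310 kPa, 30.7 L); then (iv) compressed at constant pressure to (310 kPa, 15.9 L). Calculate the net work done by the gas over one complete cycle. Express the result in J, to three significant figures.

W_net ≈ -2310 J

Constant-volume legs do no work.
W(ii) = (154)(30.7 − 15.9) = 2279 J; W(iv) = (310)(15.9 − 30.7) = -4588 J.
W_net = 2279 − 4588 = -2309 J (the counter-clockwise enclosed area).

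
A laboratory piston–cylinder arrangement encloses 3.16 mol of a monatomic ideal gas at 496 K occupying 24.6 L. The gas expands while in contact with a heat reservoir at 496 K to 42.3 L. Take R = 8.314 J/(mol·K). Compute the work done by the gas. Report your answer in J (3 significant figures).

Isothermal: W = nRT ln(V₂/V₁).
W = (3.16)(8.314)(496) × ln(42.3/24.6)
  = 13031 × 0.542
W_by_gas = 7063 J.

W ≈ 7060 J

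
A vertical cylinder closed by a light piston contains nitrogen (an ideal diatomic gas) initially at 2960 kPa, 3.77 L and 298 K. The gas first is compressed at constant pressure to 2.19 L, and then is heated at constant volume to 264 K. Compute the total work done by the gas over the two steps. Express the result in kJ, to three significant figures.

Step 1 (isobaric): W = PΔV = (2960 kPa)(2.19 − 3.77 L) = -4677 J.
Step 2 (isochoric): W = 0 (constant volume).
W_total = -4677 + 0 = -4677 J.

W_total ≈ -4.68 kJ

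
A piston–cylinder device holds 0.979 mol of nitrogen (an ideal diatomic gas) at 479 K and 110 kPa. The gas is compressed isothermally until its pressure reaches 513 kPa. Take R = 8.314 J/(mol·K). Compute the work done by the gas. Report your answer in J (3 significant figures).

W ≈ -6000 J

Isothermal process: W = nRT ln(V₂/V₁) = nRT ln(P₁/P₂).
W = (0.979)(8.314)(479) × ln(110/513)
  = 3899 × ln(0.2144) = 3899 × -1.54
W_by_gas = -6003 J.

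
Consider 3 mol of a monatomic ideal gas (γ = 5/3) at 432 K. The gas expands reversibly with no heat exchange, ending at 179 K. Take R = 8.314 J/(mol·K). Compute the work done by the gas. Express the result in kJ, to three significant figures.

W ≈ 9.47 kJ

Adiabatic ⇒ Q = 0, so W_by = −ΔU = nCᵥ(T₁ − T₂).
Cᵥ = 3R/2 = 12.47 J/(mol·K).
W = (3)(12.47)(432 − 179) = 9465 J.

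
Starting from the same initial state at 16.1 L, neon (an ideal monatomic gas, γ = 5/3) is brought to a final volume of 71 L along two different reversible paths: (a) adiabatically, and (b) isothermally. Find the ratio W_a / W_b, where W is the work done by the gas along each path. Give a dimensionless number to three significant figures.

W_a / W_b ≈ 0.635

Path (a) adiabatic: W = P₁V₁(1 − (V₁/V₂)^(γ−1))/(γ−1) → W_a/(P₁V₁) = 0.9422.
Path (b) isothermal: W = P₁V₁ ln(V₂/V₁) → W_b/(P₁V₁) = 1.484.
W_a / W_b = 0.9422 / 1.484 = 0.635.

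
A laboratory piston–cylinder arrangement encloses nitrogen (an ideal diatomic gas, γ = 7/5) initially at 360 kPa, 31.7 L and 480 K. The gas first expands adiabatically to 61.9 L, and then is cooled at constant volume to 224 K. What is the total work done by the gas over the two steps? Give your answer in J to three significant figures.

W_total ≈ 6700 J

Step 1 (adiabatic): W = (P₁V₁ − P₂V₂)/(γ−1) = (11412 − 8732)/0.4 = 6700 J.
Step 2 (isochoric): W = 0 (constant volume).
W_total = 6700 + 0 = 6700 J.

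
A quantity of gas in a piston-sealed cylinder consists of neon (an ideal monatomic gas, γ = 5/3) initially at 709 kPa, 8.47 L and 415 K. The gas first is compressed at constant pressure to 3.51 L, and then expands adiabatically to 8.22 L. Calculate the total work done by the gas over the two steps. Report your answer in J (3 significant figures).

W_total ≈ -1900 J

Step 1 (isobaric): W = PΔV = (709 kPa)(3.51 − 8.47 L) = -3517 J.
After step 1: P = 709 kPa, V = 3.51 L, T = 172 K.
Step 2 (adiabatic): W = (P₁V₁ − P₂V₂)/(γ−1) = (2489 − 1411)/0.667 = 1616 J.
W_total = -3517 + 1616 = -1900 J.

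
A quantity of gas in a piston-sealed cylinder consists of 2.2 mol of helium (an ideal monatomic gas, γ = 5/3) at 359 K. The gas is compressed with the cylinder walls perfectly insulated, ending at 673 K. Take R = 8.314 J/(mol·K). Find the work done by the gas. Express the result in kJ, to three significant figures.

Adiabatic ⇒ Q = 0, so W_by = −ΔU = nCᵥ(T₁ − T₂).
Cᵥ = 3R/2 = 12.47 J/(mol·K).
W = (2.2)(12.47)(359 − 673) = -8615 J.

W ≈ -8.61 kJ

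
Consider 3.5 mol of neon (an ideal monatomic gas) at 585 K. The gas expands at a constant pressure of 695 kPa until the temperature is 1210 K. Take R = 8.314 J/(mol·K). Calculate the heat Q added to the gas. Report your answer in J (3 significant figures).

Isobaric: W = nRΔT = (3.5)(8.314)(625) = 18187 J.
ΔU = nCᵥΔT with Cᵥ = 3R/2: ΔU = (3.5)(12.47)(625) = 27280 J.
Q = ΔU + W = 27280 + 18187 = 45467 J.

Q ≈ 45500 J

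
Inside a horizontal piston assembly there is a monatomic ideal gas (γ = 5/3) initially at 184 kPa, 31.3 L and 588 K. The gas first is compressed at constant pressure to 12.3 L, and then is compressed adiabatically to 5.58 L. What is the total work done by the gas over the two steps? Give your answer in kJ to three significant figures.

Step 1 (isobaric): W = PΔV = (184 kPa)(12.3 − 31.3 L) = -3496 J.
After step 1: P = 184 kPa, V = 12.3 L, T = 231.1 K.
Step 2 (adiabatic): W = (P₁V₁ − P₂V₂)/(γ−1) = (2263 − 3833)/0.667 = -2355 J.
W_total = -3496 − 2355 = -5851 J.

W_total ≈ -5.85 kJ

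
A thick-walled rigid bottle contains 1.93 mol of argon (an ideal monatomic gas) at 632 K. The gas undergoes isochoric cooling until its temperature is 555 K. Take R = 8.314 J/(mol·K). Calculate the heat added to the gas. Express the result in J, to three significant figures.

Constant volume ⇒ W = 0, so Q = ΔU = nCᵥΔT with Cᵥ = 3R/2 = 12.47 J/(mol·K).
ΔU = (1.93)(12.47)(555 − 632) = -1853 J.

Q ≈ -1850 J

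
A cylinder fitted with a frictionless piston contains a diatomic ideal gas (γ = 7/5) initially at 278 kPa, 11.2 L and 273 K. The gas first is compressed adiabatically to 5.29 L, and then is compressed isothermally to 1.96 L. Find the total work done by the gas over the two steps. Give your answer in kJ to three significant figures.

W_total ≈ -6.90 kJ

Step 1 (adiabatic): W = (P₁V₁ − P₂V₂)/(γ−1) = (3114 − 4203)/0.4 = -2724 J.
After step 1: P = 794.5 kPa, V = 5.29 L, T = 368.5 K.
Step 2 (isothermal): W = P₁V₁ ln(V₂/V₁) = (4203) ln(1.96/5.29) = -4173 J.
W_total = -2724 − 4173 = -6897 J.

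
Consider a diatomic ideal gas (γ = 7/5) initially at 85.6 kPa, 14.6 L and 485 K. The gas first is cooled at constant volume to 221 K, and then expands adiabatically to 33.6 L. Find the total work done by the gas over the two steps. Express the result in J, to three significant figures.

W_total ≈ 404 J

Step 1 (isochoric): W = 0 (constant volume).
After step 1: P = 39.01 kPa (V unchanged).
Step 2 (adiabatic): W = (P₁V₁ − P₂V₂)/(γ−1) = (569.5 − 408)/0.4 = 403.6 J.
W_total = 0 + 403.6 = 403.6 J.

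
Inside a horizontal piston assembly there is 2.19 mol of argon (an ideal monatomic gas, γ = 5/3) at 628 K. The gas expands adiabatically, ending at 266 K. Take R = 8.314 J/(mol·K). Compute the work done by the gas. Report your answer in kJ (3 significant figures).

W ≈ 9.89 kJ

Adiabatic ⇒ Q = 0, so W_by = −ΔU = nCᵥ(T₁ − T₂).
Cᵥ = 3R/2 = 12.47 J/(mol·K).
W = (2.19)(12.47)(628 − 266) = 9887 J.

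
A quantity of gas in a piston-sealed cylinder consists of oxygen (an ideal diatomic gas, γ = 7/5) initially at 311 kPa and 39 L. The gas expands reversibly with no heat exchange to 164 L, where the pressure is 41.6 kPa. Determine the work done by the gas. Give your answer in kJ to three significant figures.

Adiabatic: W = (P₁V₁ − P₂V₂)/(γ − 1) with γ = 7/5.
P₁V₁ = 12129 J, P₂V₂ = 6822 J.
W = (12129 − 6822) / 0.4 = 13267 J.

W ≈ 13.3 kJ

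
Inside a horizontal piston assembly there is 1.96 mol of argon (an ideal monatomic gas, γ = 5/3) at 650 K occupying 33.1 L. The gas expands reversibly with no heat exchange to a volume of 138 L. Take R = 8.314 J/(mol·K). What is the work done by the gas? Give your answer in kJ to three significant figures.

Adiabatic: TV^(γ−1) = const with γ = 5/3.
T₂ = T₁ (V₁/V₂)^(γ−1) = 650 × (33.1/138)^0.667 = 650 × 0.386 = 250.9 K.
W_by = nCᵥ(T₁ − T₂) = (1.96)(12.47)(650 − 250.9) = 9755 J.

W ≈ 9.75 kJ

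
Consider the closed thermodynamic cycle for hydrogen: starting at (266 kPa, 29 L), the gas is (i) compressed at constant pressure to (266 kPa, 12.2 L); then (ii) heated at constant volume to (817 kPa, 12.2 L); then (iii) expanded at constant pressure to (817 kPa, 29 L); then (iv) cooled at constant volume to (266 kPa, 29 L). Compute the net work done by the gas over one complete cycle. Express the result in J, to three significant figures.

Constant-volume legs do no work.
W(i) = (266)(12.2 − 29) = -4469 J; W(iii) = (817)(29 − 12.2) = 13726 J.
W_net = -4469 + 13726 = 9257 J (the clockwise enclosed area).

W_net ≈ 9260 J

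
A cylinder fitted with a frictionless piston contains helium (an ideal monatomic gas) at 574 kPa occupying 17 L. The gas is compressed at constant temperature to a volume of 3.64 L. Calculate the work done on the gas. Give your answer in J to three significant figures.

W ≈ 15000 J

Isothermal: W = nRT ln(V₂/V₁) = P₁V₁ ln(V₂/V₁).
P₁V₁ = (574 kPa)(17 L) = 9758 J.
W = 9758 × ln(3.64/17) = 9758 × -1.541
W_by_gas = -15039 J; work on gas = −W_by = 15039 J.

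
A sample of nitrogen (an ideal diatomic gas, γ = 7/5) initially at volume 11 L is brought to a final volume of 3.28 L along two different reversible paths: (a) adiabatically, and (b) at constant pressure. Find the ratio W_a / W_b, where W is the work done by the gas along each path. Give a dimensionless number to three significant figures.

W_a / W_b ≈ 2.22

Path (a) adiabatic: W = P₁V₁(1 − (V₁/V₂)^(γ−1))/(γ−1) → W_a/(P₁V₁) = -1.556.
Path (b) isobaric: W = P₁(V₂ − V₁) → W_b/(P₁V₁) = -0.7018.
W_a / W_b = -1.556 / -0.7018 = 2.218.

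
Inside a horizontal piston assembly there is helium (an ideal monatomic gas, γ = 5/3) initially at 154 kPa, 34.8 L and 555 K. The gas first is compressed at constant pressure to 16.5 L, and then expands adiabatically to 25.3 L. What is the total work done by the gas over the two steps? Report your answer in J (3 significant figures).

W_total ≈ -1870 J

Step 1 (isobaric): W = PΔV = (154 kPa)(16.5 − 34.8 L) = -2818 J.
After step 1: P = 154 kPa, V = 16.5 L, T = 263.1 K.
Step 2 (adiabatic): W = (P₁V₁ − P₂V₂)/(γ−1) = (2541 − 1911)/0.667 = 945.1 J.
W_total = -2818 + 945.1 = -1873 J.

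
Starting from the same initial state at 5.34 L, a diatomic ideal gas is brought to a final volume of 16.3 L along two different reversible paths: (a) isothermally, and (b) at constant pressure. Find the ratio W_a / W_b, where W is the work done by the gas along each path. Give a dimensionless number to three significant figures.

Path (a) isothermal: W = P₁V₁ ln(V₂/V₁) → W_a/(P₁V₁) = 1.116.
Path (b) isobaric: W = P₁(V₂ − V₁) → W_b/(P₁V₁) = 2.052.
W_a / W_b = 1.116 / 2.052 = 0.5437.

W_a / W_b ≈ 0.544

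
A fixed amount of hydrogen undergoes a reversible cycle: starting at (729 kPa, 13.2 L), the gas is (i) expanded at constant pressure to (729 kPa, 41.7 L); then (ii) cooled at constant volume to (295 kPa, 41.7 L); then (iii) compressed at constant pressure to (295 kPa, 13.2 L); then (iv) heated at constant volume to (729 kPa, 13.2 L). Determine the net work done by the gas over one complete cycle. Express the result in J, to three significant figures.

Constant-volume legs do no work.
W(i) = (729)(41.7 − 13.2) = 20777 J; W(iii) = (295)(13.2 − 41.7) = -8408 J.
W_net = 20777 − 8408 = 12369 J (the clockwise enclosed area).

W_net ≈ 12400 J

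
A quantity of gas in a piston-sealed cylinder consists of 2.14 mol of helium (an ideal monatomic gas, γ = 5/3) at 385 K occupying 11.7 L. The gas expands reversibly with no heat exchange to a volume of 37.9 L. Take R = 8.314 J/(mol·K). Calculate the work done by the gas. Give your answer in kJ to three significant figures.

Adiabatic: TV^(γ−1) = const with γ = 5/3.
T₂ = T₁ (V₁/V₂)^(γ−1) = 385 × (11.7/37.9)^0.667 = 385 × 0.4568 = 175.9 K.
W_by = nCᵥ(T₁ − T₂) = (2.14)(12.47)(385 − 175.9) = 5582 J.

W ≈ 5.58 kJ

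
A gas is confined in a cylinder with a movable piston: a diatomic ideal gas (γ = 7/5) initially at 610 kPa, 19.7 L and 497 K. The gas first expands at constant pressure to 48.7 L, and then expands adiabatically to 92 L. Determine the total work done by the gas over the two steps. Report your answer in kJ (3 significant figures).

Step 1 (isobaric): W = PΔV = (610 kPa)(48.7 − 19.7 L) = 17690 J.
After step 1: P = 610 kPa, V = 48.7 L, T = 1229 K.
Step 2 (adiabatic): W = (P₁V₁ − P₂V₂)/(γ−1) = (29707 − 23033)/0.4 = 16684 J.
W_total = 17690 + 16684 = 34374 J.

W_total ≈ 34.4 kJ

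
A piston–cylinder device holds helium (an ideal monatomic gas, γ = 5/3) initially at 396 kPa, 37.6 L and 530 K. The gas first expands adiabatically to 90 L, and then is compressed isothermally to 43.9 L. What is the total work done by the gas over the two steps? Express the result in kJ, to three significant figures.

W_total ≈ 3.88 kJ

Step 1 (adiabatic): W = (P₁V₁ − P₂V₂)/(γ−1) = (14890 − 8321)/0.667 = 9853 J.
After step 1: P = 92.46 kPa, V = 90 L, T = 296.2 K.
Step 2 (isothermal): W = P₁V₁ ln(V₂/V₁) = (8321) ln(43.9/90) = -5974 J.
W_total = 9853 − 5974 = 3879 J.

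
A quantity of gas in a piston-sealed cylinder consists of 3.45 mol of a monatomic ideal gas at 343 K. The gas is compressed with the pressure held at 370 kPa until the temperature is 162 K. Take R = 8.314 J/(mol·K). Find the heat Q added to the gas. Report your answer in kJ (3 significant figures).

Isobaric: W = nRΔT = (3.45)(8.314)(-181) = -5192 J.
ΔU = nCᵥΔT with Cᵥ = 3R/2: ΔU = (3.45)(12.47)(-181) = -7788 J.
Q = ΔU + W = -7788 − 5192 = -12979 J.

Q ≈ -13.0 kJ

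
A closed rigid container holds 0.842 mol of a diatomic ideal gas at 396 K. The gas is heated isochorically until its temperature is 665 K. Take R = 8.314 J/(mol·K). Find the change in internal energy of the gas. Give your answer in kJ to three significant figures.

ΔU ≈ 4.71 kJ

Constant volume ⇒ W = 0, so Q = ΔU = nCᵥΔT with Cᵥ = 5R/2 = 20.79 J/(mol·K).
ΔU = (0.842)(20.79)(665 − 396) = 4708 J.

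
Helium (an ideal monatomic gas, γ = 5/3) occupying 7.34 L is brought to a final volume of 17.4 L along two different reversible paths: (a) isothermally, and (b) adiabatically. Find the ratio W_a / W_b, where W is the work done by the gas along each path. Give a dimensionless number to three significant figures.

Path (a) isothermal: W = P₁V₁ ln(V₂/V₁) → W_a/(P₁V₁) = 0.8631.
Path (b) adiabatic: W = P₁V₁(1 − (V₁/V₂)^(γ−1))/(γ−1) → W_b/(P₁V₁) = 0.6563.
W_a / W_b = 0.8631 / 0.6563 = 1.315.

W_a / W_b ≈ 1.32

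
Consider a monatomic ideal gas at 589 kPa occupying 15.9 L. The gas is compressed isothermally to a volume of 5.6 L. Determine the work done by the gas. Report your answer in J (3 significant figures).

W ≈ -9770 J

Isothermal: W = nRT ln(V₂/V₁) = P₁V₁ ln(V₂/V₁).
P₁V₁ = (589 kPa)(15.9 L) = 9365 J.
W = 9365 × ln(5.6/15.9) = 9365 × -1.044
W_by_gas = -9773 J.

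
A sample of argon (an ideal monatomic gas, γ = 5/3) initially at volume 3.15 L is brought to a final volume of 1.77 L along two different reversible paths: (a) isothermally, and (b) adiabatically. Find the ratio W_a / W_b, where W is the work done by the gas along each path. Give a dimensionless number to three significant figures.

Path (a) isothermal: W = P₁V₁ ln(V₂/V₁) → W_a/(P₁V₁) = -0.5764.
Path (b) adiabatic: W = P₁V₁(1 − (V₁/V₂)^(γ−1))/(γ−1) → W_b/(P₁V₁) = -0.7028.
W_a / W_b = -0.5764 / -0.7028 = 0.8201.

W_a / W_b ≈ 0.820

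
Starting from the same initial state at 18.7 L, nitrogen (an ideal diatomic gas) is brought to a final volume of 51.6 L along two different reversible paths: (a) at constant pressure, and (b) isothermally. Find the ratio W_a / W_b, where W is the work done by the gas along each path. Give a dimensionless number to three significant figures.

W_a / W_b ≈ 1.73

Path (a) isobaric: W = P₁(V₂ − V₁) → W_a/(P₁V₁) = 1.759.
Path (b) isothermal: W = P₁V₁ ln(V₂/V₁) → W_b/(P₁V₁) = 1.015.
W_a / W_b = 1.759 / 1.015 = 1.733.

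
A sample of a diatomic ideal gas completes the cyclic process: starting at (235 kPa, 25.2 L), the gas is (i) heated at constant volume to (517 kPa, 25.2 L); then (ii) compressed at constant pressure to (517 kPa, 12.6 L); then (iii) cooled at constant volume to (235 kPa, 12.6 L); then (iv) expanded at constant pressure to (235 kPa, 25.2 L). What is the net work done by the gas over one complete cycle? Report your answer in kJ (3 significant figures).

W_net ≈ -3.55 kJ

Constant-volume legs do no work.
W(ii) = (517)(12.6 − 25.2) = -6514 J; W(iv) = (235)(25.2 − 12.6) = 2961 J.
W_net = -6514 + 2961 = -3553 J (the counter-clockwise enclosed area).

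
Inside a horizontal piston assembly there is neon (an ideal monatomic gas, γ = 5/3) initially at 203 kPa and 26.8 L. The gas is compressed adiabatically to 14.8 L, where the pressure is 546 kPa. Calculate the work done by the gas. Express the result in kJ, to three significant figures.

W ≈ -3.96 kJ

Adiabatic: W = (P₁V₁ − P₂V₂)/(γ − 1) with γ = 5/3.
P₁V₁ = 5440 J, P₂V₂ = 8081 J.
W = (5440 − 8081) / 0.6667 = -3961 J.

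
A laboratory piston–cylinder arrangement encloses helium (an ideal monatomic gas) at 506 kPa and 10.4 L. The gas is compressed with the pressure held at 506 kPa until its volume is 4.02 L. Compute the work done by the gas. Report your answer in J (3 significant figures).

W ≈ -3230 J

Isobaric: W = P ΔV.
W = (506 kPa)(4.02 − 10.4 L) = (506)(-6.38) = -3228 J.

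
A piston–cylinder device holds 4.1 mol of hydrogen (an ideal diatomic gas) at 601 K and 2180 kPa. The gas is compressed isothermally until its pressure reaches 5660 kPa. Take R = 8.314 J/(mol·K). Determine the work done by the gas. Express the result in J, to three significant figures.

Isothermal process: W = nRT ln(V₂/V₁) = nRT ln(P₁/P₂).
W = (4.1)(8.314)(601) × ln(2180/5660)
  = 20487 × ln(0.3852) = 20487 × -0.9541
W_by_gas = -19546 J.

W ≈ -19500 J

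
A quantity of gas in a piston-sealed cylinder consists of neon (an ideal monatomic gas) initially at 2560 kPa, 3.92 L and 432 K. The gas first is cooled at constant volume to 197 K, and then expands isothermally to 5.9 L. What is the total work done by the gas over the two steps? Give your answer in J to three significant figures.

Step 1 (isochoric): W = 0 (constant volume).
After step 1: P = 1167 kPa (V unchanged).
Step 2 (isothermal): W = P₁V₁ ln(V₂/V₁) = (4576) ln(5.9/3.92) = 1871 J.
W_total = 0 + 1871 = 1871 J.

W_total ≈ 1870 J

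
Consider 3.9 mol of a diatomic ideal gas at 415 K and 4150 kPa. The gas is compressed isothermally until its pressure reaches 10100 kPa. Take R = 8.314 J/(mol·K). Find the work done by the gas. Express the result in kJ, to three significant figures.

W ≈ -12.0 kJ

Isothermal process: W = nRT ln(V₂/V₁) = nRT ln(P₁/P₂).
W = (3.9)(8.314)(415) × ln(4150/10100)
  = 13456 × ln(0.4109) = 13456 × -0.8894
W_by_gas = -11968 J.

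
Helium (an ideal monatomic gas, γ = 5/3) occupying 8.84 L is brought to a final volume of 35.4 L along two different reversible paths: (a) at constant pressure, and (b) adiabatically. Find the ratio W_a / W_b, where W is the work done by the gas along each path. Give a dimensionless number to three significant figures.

Path (a) isobaric: W = P₁(V₂ − V₁) → W_a/(P₁V₁) = 3.005.
Path (b) adiabatic: W = P₁V₁(1 − (V₁/V₂)^(γ−1))/(γ−1) → W_b/(P₁V₁) = 0.9052.
W_a / W_b = 3.005 / 0.9052 = 3.319.

W_a / W_b ≈ 3.32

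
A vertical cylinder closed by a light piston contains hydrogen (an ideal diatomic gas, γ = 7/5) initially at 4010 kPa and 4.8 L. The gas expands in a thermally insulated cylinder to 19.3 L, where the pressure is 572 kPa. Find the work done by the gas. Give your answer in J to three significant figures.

Adiabatic: W = (P₁V₁ − P₂V₂)/(γ − 1) with γ = 7/5.
P₁V₁ = 19248 J, P₂V₂ = 11040 J.
W = (19248 − 11040) / 0.4 = 20521 J.

W ≈ 20500 J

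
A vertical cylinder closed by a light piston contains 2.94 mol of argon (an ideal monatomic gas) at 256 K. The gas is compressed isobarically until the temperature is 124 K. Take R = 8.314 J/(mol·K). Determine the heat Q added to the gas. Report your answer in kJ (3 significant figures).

Q ≈ -8.07 kJ

Isobaric: W = nRΔT = (2.94)(8.314)(-132) = -3226 J.
ΔU = nCᵥΔT with Cᵥ = 3R/2: ΔU = (2.94)(12.47)(-132) = -4840 J.
Q = ΔU + W = -4840 − 3226 = -8066 J.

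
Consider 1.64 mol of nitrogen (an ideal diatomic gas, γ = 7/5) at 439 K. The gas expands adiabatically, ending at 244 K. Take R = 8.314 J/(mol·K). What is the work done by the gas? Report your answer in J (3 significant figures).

W ≈ 6650 J

Adiabatic ⇒ Q = 0, so W_by = −ΔU = nCᵥ(T₁ − T₂).
Cᵥ = 5R/2 = 20.79 J/(mol·K).
W = (1.64)(20.79)(439 − 244) = 6647 J.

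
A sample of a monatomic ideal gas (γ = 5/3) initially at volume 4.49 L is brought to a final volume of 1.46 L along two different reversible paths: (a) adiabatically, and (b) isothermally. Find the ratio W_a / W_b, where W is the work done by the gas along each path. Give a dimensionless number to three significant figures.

W_a / W_b ≈ 1.49

Path (a) adiabatic: W = P₁V₁(1 − (V₁/V₂)^(γ−1))/(γ−1) → W_a/(P₁V₁) = -1.672.
Path (b) isothermal: W = P₁V₁ ln(V₂/V₁) → W_b/(P₁V₁) = -1.123.
W_a / W_b = -1.672 / -1.123 = 1.488.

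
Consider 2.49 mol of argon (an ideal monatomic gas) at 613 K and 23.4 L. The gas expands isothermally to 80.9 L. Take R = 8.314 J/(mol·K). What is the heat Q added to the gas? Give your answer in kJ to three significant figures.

Isothermal ⇒ ΔU = 0, so Q = W = nRT ln(V₂/V₁).
Q = (2.49)(8.314)(613) ln(80.9/23.4) = 12690 × 1.24 = 15742 J.

Q ≈ 15.7 kJ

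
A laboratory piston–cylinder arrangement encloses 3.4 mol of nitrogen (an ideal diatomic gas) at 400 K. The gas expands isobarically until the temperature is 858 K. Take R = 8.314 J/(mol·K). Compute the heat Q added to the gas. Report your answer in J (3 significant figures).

Q ≈ 45300 J

Isobaric: W = nRΔT = (3.4)(8.314)(458) = 12947 J.
ΔU = nCᵥΔT with Cᵥ = 5R/2: ΔU = (3.4)(20.79)(458) = 32366 J.
Q = ΔU + W = 32366 + 12947 = 45313 J.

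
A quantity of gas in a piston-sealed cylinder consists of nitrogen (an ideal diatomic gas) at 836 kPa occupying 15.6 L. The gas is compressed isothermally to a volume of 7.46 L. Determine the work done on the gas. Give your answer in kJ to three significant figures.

Isothermal: W = nRT ln(V₂/V₁) = P₁V₁ ln(V₂/V₁).
P₁V₁ = (836 kPa)(15.6 L) = 13042 J.
W = 13042 × ln(7.46/15.6) = 13042 × -0.7377
W_by_gas = -9621 J; work on gas = −W_by = 9621 J.

W ≈ 9.62 kJ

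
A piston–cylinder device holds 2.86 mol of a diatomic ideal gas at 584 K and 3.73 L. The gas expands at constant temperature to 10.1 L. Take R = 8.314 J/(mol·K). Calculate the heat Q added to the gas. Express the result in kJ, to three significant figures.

Isothermal ⇒ ΔU = 0, so Q = W = nRT ln(V₂/V₁).
Q = (2.86)(8.314)(584) ln(10.1/3.73) = 13886 × 0.9961 = 13833 J.

Q ≈ 13.8 kJ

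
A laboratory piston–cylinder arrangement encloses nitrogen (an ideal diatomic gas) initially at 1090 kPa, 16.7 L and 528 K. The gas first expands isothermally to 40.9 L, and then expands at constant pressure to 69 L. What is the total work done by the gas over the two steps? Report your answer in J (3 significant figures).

W_total ≈ 28800 J

Step 1 (isothermal): W = P₁V₁ ln(V₂/V₁) = (18203) ln(40.9/16.7) = 16305 J.
After step 1: P = 445.1 kPa, V = 40.9 L, T = 528 K.
Step 2 (isobaric): W = PΔV = (445.1 kPa)(69 − 40.9 L) = 12506 J.
W_total = 16305 + 12506 = 28811 J.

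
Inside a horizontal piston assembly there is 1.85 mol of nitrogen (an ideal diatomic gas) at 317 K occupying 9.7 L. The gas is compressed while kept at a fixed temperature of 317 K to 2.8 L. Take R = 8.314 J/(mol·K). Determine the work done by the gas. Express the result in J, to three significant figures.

Isothermal: W = nRT ln(V₂/V₁).
W = (1.85)(8.314)(317) × ln(2.8/9.7)
  = 4876 × -1.243
W_by_gas = -6058 J.

W ≈ -6060 J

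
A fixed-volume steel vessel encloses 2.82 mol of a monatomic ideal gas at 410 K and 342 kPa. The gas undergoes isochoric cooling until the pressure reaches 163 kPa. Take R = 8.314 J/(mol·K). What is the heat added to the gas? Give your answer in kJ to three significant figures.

Constant volume ⇒ W = 0, so Q = ΔU = nCᵥΔT with Cᵥ = 3R/2 = 12.47 J/(mol·K).
At constant V, T₂/T₁ = P₂/P₁ ⇒ ΔT = T₁(P₂/P₁ − 1) = 410·(163/342 − 1) = -214.6 K.
ΔU = (2.82)(12.47)(-214.6) = -7547 J.

Q ≈ -7.55 kJ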